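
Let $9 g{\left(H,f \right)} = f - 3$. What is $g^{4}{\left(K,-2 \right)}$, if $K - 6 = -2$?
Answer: $\frac{625}{6561} \approx 0.09526$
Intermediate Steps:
$K = 4$ ($K = 6 - 2 = 4$)
$g{\left(H,f \right)} = - \frac{1}{3} + \frac{f}{9}$ ($g{\left(H,f \right)} = \frac{f - 3}{9} = \frac{-3 + f}{9} = - \frac{1}{3} + \frac{f}{9}$)
$g^{4}{\left(K,-2 \right)} = \left(- \frac{1}{3} + \frac{1}{9} \left(-2\right)\right)^{4} = \left(- \frac{1}{3} - \frac{2}{9}\right)^{4} = \left(- \frac{5}{9}\right)^{4} = \frac{625}{6561}$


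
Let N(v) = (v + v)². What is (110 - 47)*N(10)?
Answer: 25200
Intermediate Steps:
N(v) = 4*v² (N(v) = (2*v)² = 4*v²)
(110 - 47)*N(10) = (110 - 47)*(4*10²) = 63*(4*100) = 63*400 = 25200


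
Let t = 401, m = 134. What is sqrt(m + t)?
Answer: sqrt(535) ≈ 23.130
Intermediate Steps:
sqrt(m + t) = sqrt(134 + 401) = sqrt(535)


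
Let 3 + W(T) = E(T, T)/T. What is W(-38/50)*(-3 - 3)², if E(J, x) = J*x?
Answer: -3384/25 ≈ -135.36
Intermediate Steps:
W(T) = -3 + T (W(T) = -3 + (T*T)/T = -3 + T²/T = -3 + T)
W(-38/50)*(-3 - 3)² = (-3 - 38/50)*(-3 - 3)² = (-3 - 38*1/50)*(-6)² = (-3 - 19/25)*36 = -94/25*36 = -3384/25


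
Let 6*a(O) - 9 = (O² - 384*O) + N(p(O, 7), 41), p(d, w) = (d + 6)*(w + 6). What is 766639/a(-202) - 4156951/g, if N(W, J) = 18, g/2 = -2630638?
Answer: 24693175069633/622929817124 ≈ 39.640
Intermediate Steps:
g = -5261276 (g = 2*(-2630638) = -5261276)
p(d, w) = (6 + d)*(6 + w)
a(O) = 9/2 - 64*O + O²/6 (a(O) = 3/2 + ((O² - 384*O) + 18)/6 = 3/2 + (18 + O² - 384*O)/6 = 3/2 + (3 - 64*O + O²/6) = 9/2 - 64*O + O²/6)
766639/a(-202) - 4156951/g = 766639/(9/2 - 64*(-202) + (⅙)*(-202)²) - 4156951/(-5261276) = 766639/(9/2 + 12928 + (⅙)*40804) - 4156951*(-1/5261276) = 766639/(9/2 + 12928 + 20402/3) + 4156951/5261276 = 766639/(118399/6) + 4156951/5261276 = 766639*(6/118399) + 4156951/5261276 = 4599834/118399 + 4156951/5261276 = 24693175069633/622929817124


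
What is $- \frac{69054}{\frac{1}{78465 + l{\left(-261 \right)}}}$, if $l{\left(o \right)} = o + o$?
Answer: $-5382275922$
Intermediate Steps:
$l{\left(o \right)} = 2 o$
$- \frac{69054}{\frac{1}{78465 + l{\left(-261 \right)}}} = - \frac{69054}{\frac{1}{78465 + 2 \left(-261\right)}} = - \frac{69054}{\frac{1}{78465 - 522}} = - \frac{69054}{\frac{1}{77943}} = - 69054 \frac{1}{\frac{1}{77943}} = \left(-69054\right) 77943 = -5382275922$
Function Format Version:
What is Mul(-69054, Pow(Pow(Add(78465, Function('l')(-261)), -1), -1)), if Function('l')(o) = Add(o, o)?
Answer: -5382275922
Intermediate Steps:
Function('l')(o) = Mul(2, o)
Mul(-69054, Pow(Pow(Add(78465, Function('l')(-261)), -1), -1)) = Mul(-69054, Pow(Pow(Add(78465, Mul(2, -261)), -1), -1)) = Mul(-69054, Pow(Pow(Add(78465, -522), -1), -1)) = Mul(-69054, Pow(Pow(77943, -1), -1)) = Mul(-69054, Pow(Rational(1, 77943), -1)) = Mul(-69054, 77943) = -5382275922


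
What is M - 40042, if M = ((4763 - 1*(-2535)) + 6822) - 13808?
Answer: -39730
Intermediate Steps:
M = 312 (M = ((4763 + 2535) + 6822) - 13808 = (7298 + 6822) - 13808 = 14120 - 13808 = 312)
M - 40042 = 312 - 40042 = -39730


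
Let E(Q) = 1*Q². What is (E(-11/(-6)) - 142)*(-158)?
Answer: 394289/18 ≈ 21905.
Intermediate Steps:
E(Q) = Q²
(E(-11/(-6)) - 142)*(-158) = ((-11/(-6))² - 142)*(-158) = ((-11*(-⅙))² - 142)*(-158) = ((11/6)² - 142)*(-158) = (121/36 - 142)*(-158) = -4991/36*(-158) = 394289/18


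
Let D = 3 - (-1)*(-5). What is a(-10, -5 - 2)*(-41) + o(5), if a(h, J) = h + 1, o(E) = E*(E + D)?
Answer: 384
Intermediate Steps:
D = -2 (D = 3 - 1*5 = 3 - 5 = -2)
o(E) = E*(-2 + E) (o(E) = E*(E - 2) = E*(-2 + E))
a(h, J) = 1 + h
a(-10, -5 - 2)*(-41) + o(5) = (1 - 10)*(-41) + 5*(-2 + 5) = -9*(-41) + 5*3 = 369 + 15 = 384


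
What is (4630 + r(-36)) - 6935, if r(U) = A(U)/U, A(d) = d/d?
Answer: -82981/36 ≈ -2305.0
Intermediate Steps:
A(d) = 1
r(U) = 1/U
(4630 + r(-36)) - 6935 = (4630 + 1/(-36)) - 6935 = (4630 - 1/36) - 6935 = 166679/36 - 6935 = -82981/36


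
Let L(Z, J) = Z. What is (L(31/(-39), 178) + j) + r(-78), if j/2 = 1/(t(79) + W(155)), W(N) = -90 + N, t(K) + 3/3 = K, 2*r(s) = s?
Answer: -17066/429 ≈ -39.781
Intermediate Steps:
r(s) = s/2
t(K) = -1 + K
j = 2/143 (j = 2/((-1 + 79) + (-90 + 155)) = 2/(78 + 65) = 2/143 ≈ 0.013986)
(L(31/(-39), 178) + j) + r(-78) = (31/(-39) + 2/143) + (1/2)*(-78) = (31*(-1/39) + 2/143) - 39 = (-31/39 + 2/143) - 39 = -335/429 - 39 = -17066/429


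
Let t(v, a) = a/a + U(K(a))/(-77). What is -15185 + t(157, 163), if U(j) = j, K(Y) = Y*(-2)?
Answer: -1168842/77 ≈ -15180.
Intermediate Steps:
K(Y) = -2*Y
t(v, a) = 1 + 2*a/77 (t(v, a) = a/a - 2*a/(-77) = 1 - 2*a*(-1/77) = 1 + 2*a/77)
-15185 + t(157, 163) = -15185 + (1 + (2/77)*163) = -15185 + (1 + 326/77) = -15185 + 403/77 = -1168842/77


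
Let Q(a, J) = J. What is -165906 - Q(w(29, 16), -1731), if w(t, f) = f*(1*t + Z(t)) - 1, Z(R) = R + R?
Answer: -164175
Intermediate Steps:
Z(R) = 2*R
w(t, f) = -1 + 3*f*t (w(t, f) = f*(1*t + 2*t) - 1 = f*(t + 2*t) - 1 = f*(3*t) - 1 = 3*f*t - 1 = -1 + 3*f*t)
-165906 - Q(w(29, 16), -1731) = -165906 - 1*(-1731) = -165906 + 1731 = -164175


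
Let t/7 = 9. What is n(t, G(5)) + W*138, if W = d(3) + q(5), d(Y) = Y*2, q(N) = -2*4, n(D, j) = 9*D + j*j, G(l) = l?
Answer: 316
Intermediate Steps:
t = 63 (t = 7*9 = 63)
n(D, j) = j² + 9*D (n(D, j) = 9*D + j² = j² + 9*D)
q(N) = -8
d(Y) = 2*Y
W = -2 (W = 2*3 - 8 = 6 - 8 = -2)
n(t, G(5)) + W*138 = (5² + 9*63) - 2*138 = (25 + 567) - 276 = 592 - 276 = 316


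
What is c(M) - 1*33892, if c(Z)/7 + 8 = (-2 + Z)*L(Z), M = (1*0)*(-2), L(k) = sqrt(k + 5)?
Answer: -33948 - 14*sqrt(5) ≈ -33979.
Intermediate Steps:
L(k) = sqrt(5 + k)
M = 0 (M = 0*(-2) = 0)
c(Z) = -56 + 7*sqrt(5 + Z)*(-2 + Z) (c(Z) = -56 + 7*((-2 + Z)*sqrt(5 + Z)) = -56 + 7*(sqrt(5 + Z)*(-2 + Z)) = -56 + 7*sqrt(5 + Z)*(-2 + Z))
c(M) - 1*33892 = (-56 - 14*sqrt(5 + 0) + 7*0*sqrt(5 + 0)) - 1*33892 = (-56 - 14*sqrt(5) + 7*0*sqrt(5)) - 33892 = (-56 - 14*sqrt(5) + 0) - 33892 = (-56 - 14*sqrt(5)) - 33892 = -33948 - 14*sqrt(5)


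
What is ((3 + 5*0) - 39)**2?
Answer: 1296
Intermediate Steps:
((3 + 5*0) - 39)**2 = ((3 + 0) - 39)**2 = (3 - 39)**2 = (-36)**2 = 1296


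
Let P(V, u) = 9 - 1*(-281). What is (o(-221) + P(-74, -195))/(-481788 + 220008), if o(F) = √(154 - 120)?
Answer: -29/26178 - √34/261780 ≈ -0.0011301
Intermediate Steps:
P(V, u) = 290 (P(V, u) = 9 + 281 = 290)
o(F) = √34
(o(-221) + P(-74, -195))/(-481788 + 220008) = (√34 + 290)/(-481788 + 220008) = (290 + √34)/(-261780) = (290 + √34)*(-1/261780) = -29/26178 - √34/261780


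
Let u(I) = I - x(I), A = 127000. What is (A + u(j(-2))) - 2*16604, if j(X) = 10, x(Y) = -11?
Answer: 93813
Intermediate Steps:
u(I) = 11 + I (u(I) = I - 1*(-11) = I + 11 = 11 + I)
(A + u(j(-2))) - 2*16604 = (127000 + (11 + 10)) - 2*16604 = (127000 + 21) - 33208 = 127021 - 33208 = 93813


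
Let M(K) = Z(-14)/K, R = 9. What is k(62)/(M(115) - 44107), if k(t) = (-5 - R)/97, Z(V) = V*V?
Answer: 230/70284939 ≈ 3.2724e-6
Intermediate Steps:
Z(V) = V**2
M(K) = 196/K (M(K) = (-14)**2/K = 196/K)
k(t) = -14/97 (k(t) = (-5 - 1*9)/97 = (-5 - 9)*(1/97) = -14*1/97 = -14/97)
k(62)/(M(115) - 44107) = -14/(97*(196/115 - 44107)) = -14/(97*(-5072109/115)) = -14/97*(-115/5072109) = 230/70284939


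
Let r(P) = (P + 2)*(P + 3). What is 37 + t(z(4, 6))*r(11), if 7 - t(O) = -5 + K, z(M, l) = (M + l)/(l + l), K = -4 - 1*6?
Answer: 4041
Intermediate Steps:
K = -10 (K = -4 - 6 = -10)
z(M, l) = (M + l)/(2*l) (z(M, l) = (M + l)/((2*l)) = (M + l)*(1/(2*l)) = (M + l)/(2*l))
r(P) = (2 + P)*(3 + P)
t(O) = 22 (t(O) = 7 - (-5 - 10) = 7 - 1*(-15) = 7 + 15 = 22)
37 + t(z(4, 6))*r(11) = 37 + 22*(6 + 11**2 + 5*11) = 37 + 22*(6 + 121 + 55) = 37 + 22*182 = 37 + 4004 = 4041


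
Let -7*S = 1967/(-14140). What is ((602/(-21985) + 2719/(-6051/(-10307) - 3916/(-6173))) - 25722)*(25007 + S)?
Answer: -2839007796910907484267291/4831821945775300 ≈ -5.8757e+8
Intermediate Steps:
S = 281/14140 (S = -281/(-14140) = -281*(-1)/14140 = -1/7*(-281/2020) = 281/14140 ≈ 0.019873)
((602/(-21985) + 2719/(-6051/(-10307) - 3916/(-6173))) - 25722)*(25007 + S) = ((602/(-21985) + 2719/(-6051/(-10307) - 3916/(-6173))) - 25722)*(25007 + 281/14140) = ((602*(-1/21985) + 2719/(-6051*(-1/10307) - 3916*(-1/6173))) - 25722)*(353599261/14140) = ((-602/21985 + 2719/(6051/10307 + 3916/6173)) - 25722)*(353599261/14140) = ((-602/21985 + 2719/(77715035/63625111)) - 25722)*(353599261/14140) = ((-602/21985 + 2719*(63625111/77715035)) - 25722)*(353599261/14140) = ((-602/21985 + 172996676809/77715035) - 25722)*(353599261/14140) = (760657031038959/341713008895 - 25722)*(353599261/14140) = -8028884983758231/341713008895*353599261/14140 = -2839007796910907484267291/4831821945775300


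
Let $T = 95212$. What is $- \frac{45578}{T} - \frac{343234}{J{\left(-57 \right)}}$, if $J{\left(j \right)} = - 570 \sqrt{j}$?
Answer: $- \frac{1753}{3662} - \frac{171617 i \sqrt{57}}{16245} \approx -0.4787 - 79.759 i$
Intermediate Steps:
$- \frac{45578}{T} - \frac{343234}{J{\left(-57 \right)}} = - \frac{45578}{95212} - \frac{343234}{\left(-570\right) \sqrt{-57}} = \left(-45578\right) \frac{1}{95212} - \frac{343234}{\left(-570\right) i \sqrt{57}} = - \frac{1753}{3662} - \frac{343234}{\left(-570\right) i \sqrt{57}} = - \frac{1753}{3662} - 343234 \frac{i \sqrt{57}}{32490} = - \frac{1753}{3662} - \frac{171617 i \sqrt{57}}{16245}$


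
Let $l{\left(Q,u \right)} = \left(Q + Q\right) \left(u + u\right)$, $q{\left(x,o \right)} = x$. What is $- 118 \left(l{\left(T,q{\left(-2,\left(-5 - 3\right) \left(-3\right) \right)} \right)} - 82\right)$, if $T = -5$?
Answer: $4956$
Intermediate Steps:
$l{\left(Q,u \right)} = 4 Q u$ ($l{\left(Q,u \right)} = 2 Q 2 u = 4 Q u$)
$- 118 \left(l{\left(T,q{\left(-2,\left(-5 - 3\right) \left(-3\right) \right)} \right)} - 82\right) = - 118 \left(4 \left(-5\right) \left(-2\right) - 82\right) = - 118 \left(40 - 82\right) = \left(-118\right) \left(-42\right) = 4956$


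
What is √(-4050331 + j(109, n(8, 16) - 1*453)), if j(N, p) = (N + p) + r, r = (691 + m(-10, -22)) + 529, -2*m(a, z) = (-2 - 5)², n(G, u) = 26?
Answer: I*√16197814/2 ≈ 2012.3*I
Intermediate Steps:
m(a, z) = -49/2 (m(a, z) = -(-2 - 5)²/2 = -½*(-7)² = -½*49 = -49/2)
r = 2391/2 (r = (691 - 49/2) + 529 = 1333/2 + 529 = 2391/2 ≈ 1195.5)
j(N, p) = 2391/2 + N + p (j(N, p) = (N + p) + 2391/2 = 2391/2 + N + p)
√(-4050331 + j(109, n(8, 16) - 1*453)) = √(-4050331 + (2391/2 + 109 + (26 - 1*453))) = √(-4050331 + (2391/2 + 109 + (26 - 453))) = √(-4050331 + (2391/2 + 109 - 427)) = √(-4050331 + 1755/2) = √(-8098907/2) = I*√16197814/2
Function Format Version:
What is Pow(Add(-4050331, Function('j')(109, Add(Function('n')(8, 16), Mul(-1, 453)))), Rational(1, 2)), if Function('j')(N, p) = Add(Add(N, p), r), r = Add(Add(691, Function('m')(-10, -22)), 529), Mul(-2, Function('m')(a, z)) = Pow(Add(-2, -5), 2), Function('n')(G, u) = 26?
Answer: Mul(Rational(1, 2), I, Pow(16197814, Rational(1, 2))) ≈ Mul(2012.3, I)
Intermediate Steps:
Function('m')(a, z) = Rational(-49, 2) (Function('m')(a, z) = Mul(Rational(-1, 2), Pow(Add(-2, -5), 2)) = Mul(Rational(-1, 2), Pow(-7, 2)) = Mul(Rational(-1, 2), 49) = Rational(-49, 2))
r = Rational(2391, 2) (r = Add(Add(691, Rational(-49, 2)), 529) = Add(Rational(1333, 2), 529) = Rational(2391, 2) ≈ 1195.5)
Function('j')(N, p) = Add(Rational(2391, 2), N, p) (Function('j')(N, p) = Add(Add(N, p), Rational(2391, 2)) = Add(Rational(2391, 2), N, p))
Pow(Add(-4050331, Function('j')(109, Add(Function('n')(8, 16), Mul(-1, 453)))), Rational(1, 2)) = Pow(Add(-4050331, Add(Rational(2391, 2), 109, Add(26, Mul(-1, 453)))), Rational(1, 2)) = Pow(Add(-4050331, Add(Rational(2391, 2), 109, Add(26, -453))), Rational(1, 2)) = Pow(Add(-4050331, Add(Rational(2391, 2), 109, -427)), Rational(1, 2)) = Pow(Add(-4050331, Rational(1755, 2)), Rational(1, 2)) = Pow(Rational(-8098907, 2), Rational(1, 2)) = Mul(Rational(1, 2), I, Pow(16197814, Rational(1, 2)))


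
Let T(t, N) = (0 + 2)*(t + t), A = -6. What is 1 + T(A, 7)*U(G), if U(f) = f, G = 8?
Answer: -191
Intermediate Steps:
T(t, N) = 4*t (T(t, N) = 2*(2*t) = 4*t)
1 + T(A, 7)*U(G) = 1 + (4*(-6))*8 = 1 - 24*8 = 1 - 192 = -191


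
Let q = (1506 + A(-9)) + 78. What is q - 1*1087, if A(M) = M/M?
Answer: 498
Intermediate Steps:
A(M) = 1
q = 1585 (q = (1506 + 1) + 78 = 1507 + 78 = 1585)
q - 1*1087 = 1585 - 1*1087 = 1585 - 1087 = 498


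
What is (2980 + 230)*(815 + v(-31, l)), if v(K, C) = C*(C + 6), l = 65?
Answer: 17430300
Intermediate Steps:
v(K, C) = C*(6 + C)
(2980 + 230)*(815 + v(-31, l)) = (2980 + 230)*(815 + 65*(6 + 65)) = 3210*(815 + 65*71) = 3210*(815 + 4615) = 3210*5430 = 17430300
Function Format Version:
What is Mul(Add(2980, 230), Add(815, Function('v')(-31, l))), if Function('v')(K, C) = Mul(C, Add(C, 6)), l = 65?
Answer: 17430300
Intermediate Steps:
Function('v')(K, C) = Mul(C, Add(6, C))
Mul(Add(2980, 230), Add(815, Function('v')(-31, l))) = Mul(Add(2980, 230), Add(815, Mul(65, Add(6, 65)))) = Mul(3210, Add(815, Mul(65, 71))) = Mul(3210, Add(815, 4615)) = Mul(3210, 5430) = 17430300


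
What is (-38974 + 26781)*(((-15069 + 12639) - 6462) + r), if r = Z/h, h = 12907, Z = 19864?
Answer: 1399136751740/12907 ≈ 1.0840e+8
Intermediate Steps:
r = 19864/12907 ≈ 1.5390
(-38974 + 26781)*(((-15069 + 12639) - 6462) + r) = (-38974 + 26781)*(((-15069 + 12639) - 6462) + 19864/12907) = -12193*((-2430 - 6462) + 19864/12907) = -12193*(-8892 + 19864/12907) = -12193*(-114749180/12907) = 1399136751740/12907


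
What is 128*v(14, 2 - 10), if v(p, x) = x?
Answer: -1024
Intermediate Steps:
128*v(14, 2 - 10) = 128*(2 - 10) = 128*(-8) = -1024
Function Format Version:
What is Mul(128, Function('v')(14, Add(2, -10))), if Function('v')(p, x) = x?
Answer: -1024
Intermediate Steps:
Mul(128, Function('v')(14, Add(2, -10))) = Mul(128, Add(2, -10)) = Mul(128, -8) = -1024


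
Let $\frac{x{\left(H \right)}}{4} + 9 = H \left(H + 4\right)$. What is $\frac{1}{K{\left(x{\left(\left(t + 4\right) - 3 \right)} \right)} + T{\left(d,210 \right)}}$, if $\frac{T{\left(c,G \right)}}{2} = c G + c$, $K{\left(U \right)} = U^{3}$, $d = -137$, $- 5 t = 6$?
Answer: $- \frac{15625}{1833057926} \approx -8.524 \cdot 10^{-6}$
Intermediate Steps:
$t = - \frac{6}{5}$ ($t = \left(- \frac{1}{5}\right) 6 = - \frac{6}{5} \approx -1.2$)
$x{\left(H \right)} = -36 + 4 H \left(4 + H\right)$ ($x{\left(H \right)} = -36 + 4 H \left(H + 4\right) = -36 + 4 H \left(4 + H\right)$)
$T{\left(c,G \right)} = 2 c + 2 G c$ ($T{\left(c,G \right)} = 2 \left(c G + c\right) = 2 \left(G c + c\right) = 2 \left(c + G c\right) = 2 c + 2 G c$)
$\frac{1}{K{\left(x{\left(\left(t + 4\right) - 3 \right)} \right)} + T{\left(d,210 \right)}} = \frac{1}{\left(-36 + 4 \left(\left(- \frac{6}{5} + 4\right) - 3\right)^{2} + 16 \left(\left(- \frac{6}{5} + 4\right) - 3\right)\right)^{3} + 2 \left(-137\right) \left(1 + 210\right)} = \frac{1}{\left(-36 + 4 \left(\frac{14}{5} - 3\right)^{2} + 16 \left(\frac{14}{5} - 3\right)\right)^{3} + 2 \left(-137\right) 211} = \frac{1}{\left(-36 + 4 \left(- \frac{1}{5}\right)^{2} + 16 \left(- \frac{1}{5}\right)\right)^{3} - 57814} = \frac{1}{\left(-36 + 4 \cdot \frac{1}{25} - \frac{16}{5}\right)^{3} - 57814} = \frac{1}{\left(-36 + \frac{4}{25} - \frac{16}{5}\right)^{3} - 57814} = \frac{1}{\left(- \frac{976}{25}\right)^{3} - 57814} = \frac{1}{- \frac{929714176}{15625} - 57814} = \frac{1}{- \frac{1833057926}{15625}} = - \frac{15625}{1833057926}$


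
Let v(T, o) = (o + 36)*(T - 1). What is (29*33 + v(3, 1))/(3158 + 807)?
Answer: 1031/3965 ≈ 0.26003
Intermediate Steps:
v(T, o) = (-1 + T)*(36 + o) (v(T, o) = (36 + o)*(-1 + T) = (-1 + T)*(36 + o))
(29*33 + v(3, 1))/(3158 + 807) = (29*33 + (-36 - 1*1 + 36*3 + 3*1))/(3158 + 807) = (957 + (-36 - 1 + 108 + 3))/3965 = (957 + 74)*(1/3965) = 1031*(1/3965) = 1031/3965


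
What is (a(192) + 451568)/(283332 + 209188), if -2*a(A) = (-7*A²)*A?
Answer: 3153022/61565 ≈ 51.215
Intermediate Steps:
a(A) = 7*A³/2 (a(A) = -(-7*A²)*A/2 = -(-7)*A³/2 = 7*A³/2)
(a(192) + 451568)/(283332 + 209188) = ((7/2)*192³ + 451568)/(283332 + 209188) = ((7/2)*7077888 + 451568)/492520 = (24772608 + 451568)*(1/492520) = 25224176*(1/492520) = 3153022/61565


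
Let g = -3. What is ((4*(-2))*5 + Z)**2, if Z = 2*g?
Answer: 2116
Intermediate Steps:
Z = -6 (Z = 2*(-3) = -6)
((4*(-2))*5 + Z)**2 = ((4*(-2))*5 - 6)**2 = (-8*5 - 6)**2 = (-40 - 6)**2 = (-46)**2 = 2116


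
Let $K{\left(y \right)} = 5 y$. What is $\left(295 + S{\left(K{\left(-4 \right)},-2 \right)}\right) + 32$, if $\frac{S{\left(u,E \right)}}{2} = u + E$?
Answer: $283$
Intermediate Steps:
$S{\left(u,E \right)} = 2 E + 2 u$ ($S{\left(u,E \right)} = 2 \left(u + E\right) = 2 \left(E + u\right) = 2 E + 2 u$)
$\left(295 + S{\left(K{\left(-4 \right)},-2 \right)}\right) + 32 = \left(295 + \left(2 \left(-2\right) + 2 \cdot 5 \left(-4\right)\right)\right) + 32 = \left(295 + \left(-4 + 2 \left(-20\right)\right)\right) + 32 = \left(295 - 44\right) + 32 = 251 + 32 = 283$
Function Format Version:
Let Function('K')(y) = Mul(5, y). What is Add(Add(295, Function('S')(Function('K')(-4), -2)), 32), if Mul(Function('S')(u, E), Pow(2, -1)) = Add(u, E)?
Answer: 283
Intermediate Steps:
Function('S')(u, E) = Add(Mul(2, E), Mul(2, u)) (Function('S')(u, E) = Mul(2, Add(u, E)) = Mul(2, Add(E, u)) = Add(Mul(2, E), Mul(2, u)))
Add(Add(295, Function('S')(Function('K')(-4), -2)), 32) = Add(Add(295, Add(Mul(2, -2), Mul(2, Mul(5, -4)))), 32) = Add(Add(295, Add(-4, Mul(2, -20))), 32) = Add(Add(295, Add(-4, -40)), 32) = Add(Add(295, -44), 32) = Add(251, 32) = 283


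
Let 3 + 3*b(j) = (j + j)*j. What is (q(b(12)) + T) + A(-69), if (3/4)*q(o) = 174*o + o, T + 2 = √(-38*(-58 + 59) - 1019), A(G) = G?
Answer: 66287/3 + I*√1057 ≈ 22096.0 + 32.512*I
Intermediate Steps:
b(j) = -1 + 2*j²/3 (b(j) = -1 + ((j + j)*j)/3 = -1 + ((2*j)*j)/3 = -1 + (2*j²)/3 = -1 + 2*j²/3)
T = -2 + I*√1057 (T = -2 + √(-38*(-58 + 59) - 1019) = -2 + √(-38*1 - 1019) = -2 + √(-38 - 1019) = -2 + √(-1057) = -2 + I*√1057 ≈ -2.0 + 32.512*I)
q(o) = 700*o/3 (q(o) = 4*(174*o + o)/3 = 4*(175*o)/3 = 700*o/3)
(q(b(12)) + T) + A(-69) = (700*(-1 + (⅔)*12²)/3 + (-2 + I*√1057)) - 69 = (700*(-1 + (⅔)*144)/3 + (-2 + I*√1057)) - 69 = (700*(-1 + 96)/3 + (-2 + I*√1057)) - 69 = ((700/3)*95 + (-2 + I*√1057)) - 69 = (66500/3 + (-2 + I*√1057)) - 69 = (66494/3 + I*√1057) - 69 = 66287/3 + I*√1057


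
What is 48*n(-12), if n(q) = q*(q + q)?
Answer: 13824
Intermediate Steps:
n(q) = 2*q**2 (n(q) = q*(2*q) = 2*q**2)
48*n(-12) = 48*(2*(-12)**2) = 48*(2*144) = 48*288 = 13824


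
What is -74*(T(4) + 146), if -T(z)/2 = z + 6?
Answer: -9324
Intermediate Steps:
T(z) = -12 - 2*z (T(z) = -2*(z + 6) = -2*(6 + z) = -12 - 2*z)
-74*(T(4) + 146) = -74*((-12 - 2*4) + 146) = -74*((-12 - 8) + 146) = -74*(-20 + 146) = -74*126 = -9324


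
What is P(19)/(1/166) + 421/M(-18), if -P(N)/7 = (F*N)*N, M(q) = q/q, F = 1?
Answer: -419061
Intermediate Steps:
M(q) = 1
P(N) = -7*N² (P(N) = -7*1*N*N = -7*N*N = -7*N²)
P(19)/(1/166) + 421/M(-18) = (-7*19²)/(1/166) + 421/1 = (-7*361)/(1/166) + 421*1 = -2527*166 + 421 = -419482 + 421 = -419061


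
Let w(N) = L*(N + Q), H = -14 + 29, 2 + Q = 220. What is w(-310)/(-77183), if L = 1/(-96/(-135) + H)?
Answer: 4140/54568381 ≈ 7.5868e-5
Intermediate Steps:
Q = 218 (Q = -2 + 220 = 218)
H = 15
L = 45/707 (L = 1/(-96/(-135) + 15) = 1/(-96*(-1/135) + 15) = 1/(32/45 + 15) = 1/(707/45) = 45/707 ≈ 0.063649)
w(N) = 9810/707 + 45*N/707 (w(N) = 45*(N + 218)/707 = 45*(218 + N)/707 = 9810/707 + 45*N/707)
w(-310)/(-77183) = (9810/707 + (45/707)*(-310))/(-77183) = (9810/707 - 13950/707)*(-1/77183) = -4140/707*(-1/77183) = 4140/54568381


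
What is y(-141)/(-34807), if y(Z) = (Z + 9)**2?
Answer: -17424/34807 ≈ -0.50059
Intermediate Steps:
y(Z) = (9 + Z)**2
y(-141)/(-34807) = (9 - 141)**2/(-34807) = (-132)**2*(-1/34807) = 17424*(-1/34807) = -17424/34807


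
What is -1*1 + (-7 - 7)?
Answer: -15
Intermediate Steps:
-1*1 + (-7 - 7) = -1 - 14 = -15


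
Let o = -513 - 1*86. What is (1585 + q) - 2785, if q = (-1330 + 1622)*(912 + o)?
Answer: 90196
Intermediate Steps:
o = -599 (o = -513 - 86 = -599)
q = 91396 (q = (-1330 + 1622)*(912 - 599) = 292*313 = 91396)
(1585 + q) - 2785 = (1585 + 91396) - 2785 = 92981 - 2785 = 90196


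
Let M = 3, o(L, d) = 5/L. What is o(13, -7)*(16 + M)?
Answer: 95/13 ≈ 7.3077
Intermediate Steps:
o(13, -7)*(16 + M) = (5/13)*(16 + 3) = (5*(1/13))*19 = (5/13)*19 = 95/13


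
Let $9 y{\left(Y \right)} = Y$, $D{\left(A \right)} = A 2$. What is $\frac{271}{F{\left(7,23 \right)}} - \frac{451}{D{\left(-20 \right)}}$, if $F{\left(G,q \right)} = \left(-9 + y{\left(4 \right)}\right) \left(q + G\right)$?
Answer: $\frac{6295}{616} \approx 10.219$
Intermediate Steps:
$D{\left(A \right)} = 2 A$
$y{\left(Y \right)} = \frac{Y}{9}$
$F{\left(G,q \right)} = - \frac{77 G}{9} - \frac{77 q}{9}$ ($F{\left(G,q \right)} = \left(-9 + \frac{1}{9} \cdot 4\right) \left(q + G\right) = \left(-9 + \frac{4}{9}\right) \left(G + q\right) = - \frac{77 \left(G + q\right)}{9} = - \frac{77 G}{9} - \frac{77 q}{9}$)
$\frac{271}{F{\left(7,23 \right)}} - \frac{451}{D{\left(-20 \right)}} = \frac{271}{\left(- \frac{77}{9}\right) 7 - \frac{1771}{9}} - \frac{451}{2 \left(-20\right)} = \frac{271}{- \frac{539}{9} - \frac{1771}{9}} - \frac{451}{-40} = \frac{271}{- \frac{770}{3}} - - \frac{451}{40} = 271 \left(- \frac{3}{770}\right) + \frac{451}{40} = - \frac{813}{770} + \frac{451}{40} = \frac{6295}{616}$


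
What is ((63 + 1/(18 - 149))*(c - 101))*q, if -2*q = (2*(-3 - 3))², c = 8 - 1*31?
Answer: 73673856/131 ≈ 5.6240e+5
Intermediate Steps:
c = -23 (c = 8 - 31 = -23)
q = -72 (q = -4*(-3 - 3)²/2 = -(2*(-6))²/2 = -½*(-12)² = -½*144 = -72)
((63 + 1/(18 - 149))*(c - 101))*q = ((63 + 1/(18 - 149))*(-23 - 101))*(-72) = ((63 + 1/(-131))*(-124))*(-72) = ((63 - 1/131)*(-124))*(-72) = ((8252/131)*(-124))*(-72) = -1023248/131*(-72) = 73673856/131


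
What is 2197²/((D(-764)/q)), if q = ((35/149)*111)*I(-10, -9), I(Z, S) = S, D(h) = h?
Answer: 168769376685/113836 ≈ 1.4826e+6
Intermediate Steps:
q = -34965/149 (q = ((35/149)*111)*(-9) = (3885/149)*(-9) = -34965/149 ≈ -234.66)
2197²/((D(-764)/q)) = 2197²/((-764/(-34965/149))) = 4826809/((-764*(-149/34965))) = 4826809/(113836/34965) = 4826809*(34965/113836) = 168769376685/113836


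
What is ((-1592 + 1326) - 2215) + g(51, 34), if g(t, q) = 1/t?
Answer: -126530/51 ≈ -2481.0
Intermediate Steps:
((-1592 + 1326) - 2215) + g(51, 34) = ((-1592 + 1326) - 2215) + 1/51 = (-266 - 2215) + 1/51 = -2481 + 1/51 = -126530/51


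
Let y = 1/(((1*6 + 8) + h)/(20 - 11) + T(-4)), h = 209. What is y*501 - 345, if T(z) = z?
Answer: -60006/187 ≈ -320.89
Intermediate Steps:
y = 9/187 (y = 1/(((1*6 + 8) + 209)/(20 - 11) - 4) = 1/(((6 + 8) + 209)/9 - 4) = 1/((14 + 209)*(⅑) - 4) = 1/(223*(⅑) - 4) = 1/(223/9 - 4) = 1/(187/9) = 9/187 ≈ 0.048128)
y*501 - 345 = (9/187)*501 - 345 = 4509/187 - 345 = -60006/187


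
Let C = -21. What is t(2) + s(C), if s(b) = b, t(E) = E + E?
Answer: -17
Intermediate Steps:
t(E) = 2*E
t(2) + s(C) = 2*2 - 21 = 4 - 21 = -17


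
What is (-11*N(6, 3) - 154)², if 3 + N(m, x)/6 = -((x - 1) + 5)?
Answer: 256036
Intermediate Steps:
N(m, x) = -42 - 6*x (N(m, x) = -18 + 6*(-((x - 1) + 5)) = -18 + 6*(-((-1 + x) + 5)) = -18 + 6*(-(4 + x)) = -18 + 6*(-4 - x) = -18 + (-24 - 6*x) = -42 - 6*x)
(-11*N(6, 3) - 154)² = (-11*(-42 - 6*3) - 154)² = (-11*(-42 - 18) - 154)² = (-11*(-60) - 154)² = (660 - 154)² = 506² = 256036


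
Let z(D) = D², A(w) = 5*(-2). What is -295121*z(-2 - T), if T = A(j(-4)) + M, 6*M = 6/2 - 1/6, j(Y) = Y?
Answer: -21673981361/1296 ≈ -1.6724e+7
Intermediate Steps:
A(w) = -10
M = 17/36 (M = (6/2 - 1/6)/6 = (6*(½) - 1*⅙)/6 = (3 - ⅙)/6 = (⅙)*(17/6) = 17/36 ≈ 0.47222)
T = -343/36 (T = -10 + 17/36 = -343/36 ≈ -9.5278)
-295121*z(-2 - T) = -295121*(-2 - 1*(-343/36))² = -295121*(-2 + 343/36)² = -295121*(271/36)² = -295121*73441/1296 = -21673981361/1296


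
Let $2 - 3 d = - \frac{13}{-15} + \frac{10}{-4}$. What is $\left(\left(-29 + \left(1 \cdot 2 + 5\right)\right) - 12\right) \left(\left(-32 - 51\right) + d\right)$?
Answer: $\frac{125137}{45} \approx 2780.8$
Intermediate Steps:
$d = \frac{109}{90}$ ($d = \frac{2}{3} - \frac{- \frac{13}{-15} + \frac{10}{-4}}{3} = \frac{2}{3} - \frac{\left(-13\right) \left(- \frac{1}{15}\right) + 10 \left(- \frac{1}{4}\right)}{3} = \frac{2}{3} - \frac{\frac{13}{15} - \frac{5}{2}}{3} = \frac{2}{3} - - \frac{49}{90} = \frac{2}{3} + \frac{49}{90} = \frac{109}{90} \approx 1.2111$)
$\left(\left(-29 + \left(1 \cdot 2 + 5\right)\right) - 12\right) \left(\left(-32 - 51\right) + d\right) = \left(\left(-29 + \left(1 \cdot 2 + 5\right)\right) - 12\right) \left(\left(-32 - 51\right) + \frac{109}{90}\right) = \left(\left(-29 + \left(2 + 5\right)\right) - 12\right) \left(-83 + \frac{109}{90}\right) = \left(\left(-29 + 7\right) - 12\right) \left(- \frac{7361}{90}\right) = \left(-22 - 12\right) \left(- \frac{7361}{90}\right) = \left(-34\right) \left(- \frac{7361}{90}\right) = \frac{125137}{45}$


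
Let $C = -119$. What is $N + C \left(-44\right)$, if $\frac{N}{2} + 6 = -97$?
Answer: $5030$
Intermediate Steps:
$N = -206$ ($N = -12 + 2 \left(-97\right) = -12 - 194 = -206$)
$N + C \left(-44\right) = -206 - -5236 = -206 + 5236 = 5030$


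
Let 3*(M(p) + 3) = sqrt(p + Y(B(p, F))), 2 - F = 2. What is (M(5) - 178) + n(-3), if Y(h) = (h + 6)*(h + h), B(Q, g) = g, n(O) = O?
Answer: -184 + sqrt(5)/3 ≈ -183.25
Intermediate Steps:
F = 0 (F = 2 - 1*2 = 2 - 2 = 0)
Y(h) = 2*h*(6 + h) (Y(h) = (6 + h)*(2*h) = 2*h*(6 + h))
M(p) = -3 + sqrt(p)/3 (M(p) = -3 + sqrt(p + 2*0*(6 + 0))/3 = -3 + sqrt(p + 2*0*6)/3 = -3 + sqrt(p + 0)/3 = -3 + sqrt(p)/3)
(M(5) - 178) + n(-3) = ((-3 + sqrt(5)/3) - 178) - 3 = (-181 + sqrt(5)/3) - 3 = -184 + sqrt(5)/3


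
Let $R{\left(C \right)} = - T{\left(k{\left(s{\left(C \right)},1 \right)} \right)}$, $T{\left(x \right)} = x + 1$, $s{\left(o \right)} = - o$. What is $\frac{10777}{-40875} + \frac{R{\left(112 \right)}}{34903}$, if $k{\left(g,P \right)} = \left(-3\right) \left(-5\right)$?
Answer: $- \frac{376803631}{1426660125} \approx -0.26412$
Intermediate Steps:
$k{\left(g,P \right)} = 15$
$T{\left(x \right)} = 1 + x$
$R{\left(C \right)} = -16$ ($R{\left(C \right)} = - (1 + 15) = \left(-1\right) 16 = -16$)
$\frac{10777}{-40875} + \frac{R{\left(112 \right)}}{34903} = \frac{10777}{-40875} - \frac{16}{34903} = 10777 \left(- \frac{1}{40875}\right) - \frac{16}{34903} = - \frac{10777}{40875} - \frac{16}{34903} = - \frac{376803631}{1426660125}$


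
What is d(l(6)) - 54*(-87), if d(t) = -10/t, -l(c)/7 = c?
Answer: 98663/21 ≈ 4698.2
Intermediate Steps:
l(c) = -7*c
d(l(6)) - 54*(-87) = -10/((-7*6)) - 54*(-87) = -10/(-42) + 4698 = -10*(-1/42) + 4698 = 5/21 + 4698 = 98663/21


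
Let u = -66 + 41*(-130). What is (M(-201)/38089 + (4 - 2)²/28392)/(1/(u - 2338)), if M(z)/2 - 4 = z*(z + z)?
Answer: -1478689323785/45059287 ≈ -32817.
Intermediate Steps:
u = -5396 (u = -66 - 5330 = -5396)
M(z) = 8 + 4*z² (M(z) = 8 + 2*(z*(z + z)) = 8 + 2*(z*(2*z)) = 8 + 2*(2*z²) = 8 + 4*z²)
(M(-201)/38089 + (4 - 2)²/28392)/(1/(u - 2338)) = ((8 + 4*(-201)²)/38089 + (4 - 2)²/28392)/(1/(-5396 - 2338)) = ((8 + 4*40401)*(1/38089) + 2²*(1/28392))/(1/(-7734)) = ((8 + 161604)*(1/38089) + 4*(1/28392))/(-1/7734) = (161612*(1/38089) + 1/7098)*(-7734) = (161612/38089 + 1/7098)*(-7734) = (1147160065/270355722)*(-7734) = -1478689323785/45059287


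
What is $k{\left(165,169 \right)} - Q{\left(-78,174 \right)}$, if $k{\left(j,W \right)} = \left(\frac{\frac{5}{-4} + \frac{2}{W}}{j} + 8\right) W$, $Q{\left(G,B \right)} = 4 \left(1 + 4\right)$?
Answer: $\frac{292761}{220} \approx 1330.7$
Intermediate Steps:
$Q{\left(G,B \right)} = 20$ ($Q{\left(G,B \right)} = 4 \cdot 5 = 20$)
$k{\left(j,W \right)} = W \left(8 + \frac{- \frac{5}{4} + \frac{2}{W}}{j}\right)$ ($k{\left(j,W \right)} = \left(\frac{5 \left(- \frac{1}{4}\right) + \frac{2}{W}}{j} + 8\right) W = \left(\frac{- \frac{5}{4} + \frac{2}{W}}{j} + 8\right) W = \left(8 + \frac{- \frac{5}{4} + \frac{2}{W}}{j}\right) W = W \left(8 + \frac{- \frac{5}{4} + \frac{2}{W}}{j}\right)$)
$k{\left(165,169 \right)} - Q{\left(-78,174 \right)} = \frac{8 - 845 + 32 \cdot 169 \cdot 165}{4 \cdot 165} - 20 = \frac{1}{4} \cdot \frac{1}{165} \left(8 - 845 + 892320\right) - 20 = \frac{1}{4} \cdot \frac{1}{165} \cdot 891483 - 20 = \frac{297161}{220} - 20 = \frac{292761}{220}$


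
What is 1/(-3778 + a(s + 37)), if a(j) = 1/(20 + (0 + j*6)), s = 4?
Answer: -266/1004947 ≈ -0.00026469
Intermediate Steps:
a(j) = 1/(20 + 6*j) (a(j) = 1/(20 + (0 + 6*j)) = 1/(20 + 6*j))
1/(-3778 + a(s + 37)) = 1/(-3778 + 1/(2*(10 + 3*(4 + 37)))) = 1/(-3778 + 1/(2*(10 + 3*41))) = 1/(-3778 + 1/(2*(10 + 123))) = 1/(-3778 + (1/2)/133) = 1/(-3778 + (1/2)*(1/133)) = 1/(-3778 + 1/266) = 1/(-1004947/266) = -266/1004947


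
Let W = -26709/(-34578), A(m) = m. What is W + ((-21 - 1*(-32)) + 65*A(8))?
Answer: 6129209/11526 ≈ 531.77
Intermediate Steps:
W = 8903/11526 (W = -26709*(-1/34578) = 8903/11526 ≈ 0.77243)
W + ((-21 - 1*(-32)) + 65*A(8)) = 8903/11526 + ((-21 - 1*(-32)) + 65*8) = 8903/11526 + ((-21 + 32) + 520) = 8903/11526 + (11 + 520) = 8903/11526 + 531 = 6129209/11526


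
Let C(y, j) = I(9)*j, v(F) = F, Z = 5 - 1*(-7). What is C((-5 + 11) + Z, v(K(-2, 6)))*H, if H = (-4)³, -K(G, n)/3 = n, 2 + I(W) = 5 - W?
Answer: -6912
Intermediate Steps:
I(W) = 3 - W (I(W) = -2 + (5 - W) = 3 - W)
Z = 12 (Z = 5 + 7 = 12)
K(G, n) = -3*n
H = -64
C(y, j) = -6*j (C(y, j) = (3 - 1*9)*j = (3 - 9)*j = -6*j)
C((-5 + 11) + Z, v(K(-2, 6)))*H = -(-18)*6*(-64) = -6*(-18)*(-64) = 108*(-64) = -6912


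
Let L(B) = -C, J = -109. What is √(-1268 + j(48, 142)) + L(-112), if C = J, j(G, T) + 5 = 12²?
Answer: 109 + I*√1129 ≈ 109.0 + 33.601*I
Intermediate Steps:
j(G, T) = 139 (j(G, T) = -5 + 12² = -5 + 144 = 139)
C = -109
L(B) = 109 (L(B) = -1*(-109) = 109)
√(-1268 + j(48, 142)) + L(-112) = √(-1268 + 139) + 109 = √(-1129) + 109 = I*√1129 + 109 = 109 + I*√1129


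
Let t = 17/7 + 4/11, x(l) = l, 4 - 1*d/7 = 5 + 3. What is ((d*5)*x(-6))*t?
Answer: 25800/11 ≈ 2345.5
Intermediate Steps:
d = -28 (d = 28 - 7*(5 + 3) = 28 - 7*8 = 28 - 56 = -28)
t = 215/77 (t = 17*(1/7) + 4*(1/11) = 17/7 + 4/11 = 215/77 ≈ 2.7922)
((d*5)*x(-6))*t = (-28*5*(-6))*(215/77) = -140*(-6)*(215/77) = 840*(215/77) = 25800/11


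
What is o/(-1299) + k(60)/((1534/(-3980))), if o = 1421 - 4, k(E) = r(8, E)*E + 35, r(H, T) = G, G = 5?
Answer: -867065189/996333 ≈ -870.26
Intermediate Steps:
r(H, T) = 5
k(E) = 35 + 5*E (k(E) = 5*E + 35 = 35 + 5*E)
o = 1417
o/(-1299) + k(60)/((1534/(-3980))) = 1417/(-1299) + (35 + 5*60)/((1534/(-3980))) = 1417*(-1/1299) + (35 + 300)/((1534*(-1/3980))) = -1417/1299 + 335/(-767/1990) = -1417/1299 + 335*(-1990/767) = -1417/1299 - 666650/767 = -867065189/996333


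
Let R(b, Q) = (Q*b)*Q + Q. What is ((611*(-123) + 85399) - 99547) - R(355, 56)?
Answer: -1202637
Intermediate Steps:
R(b, Q) = Q + b*Q² (R(b, Q) = b*Q² + Q = Q + b*Q²)
((611*(-123) + 85399) - 99547) - R(355, 56) = ((611*(-123) + 85399) - 99547) - 56*(1 + 56*355) = ((-75153 + 85399) - 99547) - 56*(1 + 19880) = (10246 - 99547) - 56*19881 = -89301 - 1*1113336 = -89301 - 1113336 = -1202637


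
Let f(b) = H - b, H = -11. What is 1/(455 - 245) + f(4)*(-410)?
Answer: 1291501/210 ≈ 6150.0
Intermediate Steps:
f(b) = -11 - b
1/(455 - 245) + f(4)*(-410) = 1/(455 - 245) + (-11 - 1*4)*(-410) = 1/210 + (-11 - 4)*(-410) = 1/210 - 15*(-410) = 1/210 + 6150 = 1291501/210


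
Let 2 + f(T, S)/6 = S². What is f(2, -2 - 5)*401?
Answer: 113082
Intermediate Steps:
f(T, S) = -12 + 6*S²
f(2, -2 - 5)*401 = (-12 + 6*(-2 - 5)²)*401 = (-12 + 6*(-7)²)*401 = (-12 + 6*49)*401 = (-12 + 294)*401 = 282*401 = 113082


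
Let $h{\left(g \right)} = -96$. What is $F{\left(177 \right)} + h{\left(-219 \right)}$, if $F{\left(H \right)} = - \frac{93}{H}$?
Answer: $- \frac{5695}{59} \approx -96.525$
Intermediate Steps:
$F{\left(177 \right)} + h{\left(-219 \right)} = - \frac{93}{177} - 96 = \left(-93\right) \frac{1}{177} - 96 = - \frac{31}{59} - 96 = - \frac{5695}{59}$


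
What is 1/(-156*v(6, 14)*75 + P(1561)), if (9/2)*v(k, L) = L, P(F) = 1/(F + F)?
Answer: -3122/113640799 ≈ -2.7473e-5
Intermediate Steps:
P(F) = 1/(2*F)
v(k, L) = 2*L/9
1/(-156*v(6, 14)*75 + P(1561)) = 1/(-104*14/3*75 + (½)/1561) = 1/(-156*28/9*75 + (½)*(1/1561)) = 1/(-1456/3*75 + 1/3122) = 1/(-36400 + 1/3122) = 1/(-113640799/3122) = -3122/113640799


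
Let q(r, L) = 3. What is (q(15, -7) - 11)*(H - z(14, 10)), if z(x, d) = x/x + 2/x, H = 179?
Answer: -9960/7 ≈ -1422.9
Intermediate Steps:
z(x, d) = 1 + 2/x
(q(15, -7) - 11)*(H - z(14, 10)) = (3 - 11)*(179 - (2 + 14)/14) = -8*(179 - 16/14) = -8*(179 - 1*8/7) = -8*(179 - 8/7) = -8*1245/7 = -9960/7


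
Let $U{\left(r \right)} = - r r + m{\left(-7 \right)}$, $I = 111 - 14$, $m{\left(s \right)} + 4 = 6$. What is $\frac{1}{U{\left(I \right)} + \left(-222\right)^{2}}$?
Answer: $\frac{1}{39877} \approx 2.5077 \cdot 10^{-5}$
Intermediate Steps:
$m{\left(s \right)} = 2$ ($m{\left(s \right)} = -4 + 6 = 2$)
$I = 97$
$U{\left(r \right)} = 2 - r^{2}$ ($U{\left(r \right)} = - r r + 2 = - r^{2} + 2 = 2 - r^{2}$)
$\frac{1}{U{\left(I \right)} + \left(-222\right)^{2}} = \frac{1}{\left(2 - 97^{2}\right) + \left(-222\right)^{2}} = \frac{1}{\left(2 - 9409\right) + 49284} = \frac{1}{-9407 + 49284} = \frac{1}{39877}$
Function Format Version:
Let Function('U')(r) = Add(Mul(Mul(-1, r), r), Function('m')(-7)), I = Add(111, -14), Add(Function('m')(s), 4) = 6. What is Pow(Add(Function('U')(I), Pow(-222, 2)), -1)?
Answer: Rational(1, 39877) ≈ 2.5077e-5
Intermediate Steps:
Function('m')(s) = 2 (Function('m')(s) = Add(-4, 6) = 2)
I = 97
Function('U')(r) = Add(2, Mul(-1, Pow(r, 2))) (Function('U')(r) = Add(Mul(Mul(-1, r), r), 2) = Add(Mul(-1, Pow(r, 2)), 2) = Add(2, Mul(-1, Pow(r, 2))))
Pow(Add(Function('U')(I), Pow(-222, 2)), -1) = Pow(Add(Add(2, Mul(-1, Pow(97, 2))), Pow(-222, 2)), -1) = Pow(Add(Add(2, Mul(-1, 9409)), 49284), -1) = Pow(Add(Add(2, -9409), 49284), -1) = Pow(Add(-9407, 49284), -1) = Pow(39877, -1) = Rational(1, 39877)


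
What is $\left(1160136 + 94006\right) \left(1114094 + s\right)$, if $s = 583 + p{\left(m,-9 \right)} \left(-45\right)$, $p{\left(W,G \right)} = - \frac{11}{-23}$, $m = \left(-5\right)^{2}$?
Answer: $\frac{32152533768792}{23} \approx 1.3979 \cdot 10^{12}$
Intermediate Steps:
$m = 25$
$p{\left(W,G \right)} = \frac{11}{23}$ ($p{\left(W,G \right)} = \left(-11\right) \left(- \frac{1}{23}\right) = \frac{11}{23}$)
$s = \frac{12914}{23}$ ($s = 583 + \frac{11}{23} \left(-45\right) = 583 - \frac{495}{23} = \frac{12914}{23} \approx 561.48$)
$\left(1160136 + 94006\right) \left(1114094 + s\right) = \left(1160136 + 94006\right) \left(1114094 + \frac{12914}{23}\right) = 1254142 \cdot \frac{25637076}{23} = \frac{32152533768792}{23}$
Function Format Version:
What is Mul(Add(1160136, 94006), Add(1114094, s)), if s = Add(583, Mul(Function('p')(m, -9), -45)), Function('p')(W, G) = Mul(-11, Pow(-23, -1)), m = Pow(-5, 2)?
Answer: Rational(32152533768792, 23) ≈ 1.3979e+12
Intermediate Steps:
m = 25
Function('p')(W, G) = Rational(11, 23) (Function('p')(W, G) = Mul(-11, Rational(-1, 23)) = Rational(11, 23))
s = Rational(12914, 23) (s = Add(583, Mul(Rational(11, 23), -45)) = Add(583, Rational(-495, 23)) = Rational(12914, 23) ≈ 561.48)
Mul(Add(1160136, 94006), Add(1114094, s)) = Mul(Add(1160136, 94006), Add(1114094, Rational(12914, 23))) = Mul(1254142, Rational(25637076, 23)) = Rational(32152533768792, 23)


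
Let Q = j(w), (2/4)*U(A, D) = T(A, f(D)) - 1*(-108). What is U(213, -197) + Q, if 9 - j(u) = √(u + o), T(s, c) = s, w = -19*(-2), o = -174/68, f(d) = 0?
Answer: 651 - √40970/34 ≈ 645.05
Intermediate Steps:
o = -87/34 (o = -174*1/68 = -87/34 ≈ -2.5588)
w = 38
U(A, D) = 216 + 2*A (U(A, D) = 2*(A - 1*(-108)) = 2*(A + 108) = 2*(108 + A) = 216 + 2*A)
j(u) = 9 - √(-87/34 + u) (j(u) = 9 - √(u - 87/34) = 9 - √(-87/34 + u))
Q = 9 - √40970/34 (Q = 9 - √(-2958 + 1156*38)/34 = 9 - √(-2958 + 43928)/34 = 9 - √40970/34 ≈ 3.0467)
U(213, -197) + Q = (216 + 2*213) + (9 - √40970/34) = (216 + 426) + (9 - √40970/34) = 642 + (9 - √40970/34) = 651 - √40970/34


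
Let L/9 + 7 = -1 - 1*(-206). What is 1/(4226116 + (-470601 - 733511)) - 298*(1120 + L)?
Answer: -2613416971183/3022004 ≈ -8.6480e+5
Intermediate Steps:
L = 1782 (L = -63 + 9*(-1 - 1*(-206)) = -63 + 9*(-1 + 206) = -63 + 9*205 = -63 + 1845 = 1782)
1/(4226116 + (-470601 - 733511)) - 298*(1120 + L) = 1/(4226116 + (-470601 - 733511)) - 298*(1120 + 1782) = 1/(4226116 - 1204112) - 298*2902 = 1/3022004 - 864796 = -2613416971183/3022004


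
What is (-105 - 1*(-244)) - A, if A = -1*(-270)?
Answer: -131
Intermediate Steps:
A = 270
(-105 - 1*(-244)) - A = (-105 - 1*(-244)) - 1*270 = (-105 + 244) - 270 = 139 - 270 = -131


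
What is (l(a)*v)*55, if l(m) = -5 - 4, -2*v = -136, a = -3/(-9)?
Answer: -33660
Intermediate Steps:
a = ⅓ (a = -3*(-⅑) = ⅓ ≈ 0.33333)
v = 68 (v = -½*(-136) = 68)
l(m) = -9
(l(a)*v)*55 = -9*68*55 = -612*55 = -33660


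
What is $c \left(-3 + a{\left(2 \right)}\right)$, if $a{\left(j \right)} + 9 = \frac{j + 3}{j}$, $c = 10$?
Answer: $-95$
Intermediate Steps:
$a{\left(j \right)} = -9 + \frac{3 + j}{j}$ ($a{\left(j \right)} = -9 + \frac{j + 3}{j} = -9 + \frac{3 + j}{j}$)
$c \left(-3 + a{\left(2 \right)}\right) = 10 \left(-3 - \left(8 - \frac{3}{2}\right)\right) = 10 \left(-3 + \left(-8 + 3 \cdot \frac{1}{2}\right)\right) = 10 \left(-3 + \left(-8 + \frac{3}{2}\right)\right) = 10 \left(-3 - \frac{13}{2}\right) = 10 \left(- \frac{19}{2}\right) = -95$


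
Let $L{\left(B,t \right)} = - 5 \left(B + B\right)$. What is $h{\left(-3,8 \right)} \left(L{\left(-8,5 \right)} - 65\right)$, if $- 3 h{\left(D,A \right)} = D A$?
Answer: $120$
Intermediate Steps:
$L{\left(B,t \right)} = - 10 B$ ($L{\left(B,t \right)} = - 5 \cdot 2 B = - 10 B$)
$h{\left(D,A \right)} = - \frac{A D}{3}$ ($h{\left(D,A \right)} = - \frac{D A}{3} = - \frac{A D}{3}$)
$h{\left(-3,8 \right)} \left(L{\left(-8,5 \right)} - 65\right) = \left(- \frac{1}{3}\right) 8 \left(-3\right) \left(\left(-10\right) \left(-8\right) - 65\right) = 8 \left(80 - 65\right) = 8 \cdot 15 = 120$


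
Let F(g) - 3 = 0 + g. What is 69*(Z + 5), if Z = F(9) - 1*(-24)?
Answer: 2829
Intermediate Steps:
F(g) = 3 + g (F(g) = 3 + (0 + g) = 3 + g)
Z = 36 (Z = (3 + 9) - 1*(-24) = 12 + 24 = 36)
69*(Z + 5) = 69*(36 + 5) = 69*41 = 2829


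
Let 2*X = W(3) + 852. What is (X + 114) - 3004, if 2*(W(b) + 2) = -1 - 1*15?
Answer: -2469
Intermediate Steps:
W(b) = -10 (W(b) = -2 + (-1 - 1*15)/2 = -2 + (-1 - 15)/2 = -2 + (½)*(-16) = -2 - 8 = -10)
X = 421 (X = (-10 + 852)/2 = (½)*842 = 421)
(X + 114) - 3004 = (421 + 114) - 3004 = 535 - 3004 = -2469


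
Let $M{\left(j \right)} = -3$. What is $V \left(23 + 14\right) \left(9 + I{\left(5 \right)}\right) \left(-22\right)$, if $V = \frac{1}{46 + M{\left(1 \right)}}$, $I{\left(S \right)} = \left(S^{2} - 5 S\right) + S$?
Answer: $- \frac{11396}{43} \approx -265.02$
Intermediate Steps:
$I{\left(S \right)} = S^{2} - 4 S$
$V = \frac{1}{43}$ ($V = \frac{1}{46 - 3} = \frac{1}{43} \approx 0.023256$)
$V \left(23 + 14\right) \left(9 + I{\left(5 \right)}\right) \left(-22\right) = \frac{\left(23 + 14\right) \left(9 + 5 \left(-4 + 5\right)\right)}{43} \left(-22\right) = \frac{37 \left(9 + 5 \cdot 1\right)}{43} \left(-22\right) = \frac{37 \left(9 + 5\right)}{43} \left(-22\right) = \frac{37 \cdot 14}{43} \left(-22\right) = \frac{1}{43} \cdot 518 \left(-22\right) = \frac{518}{43} \left(-22\right) = - \frac{11396}{43}$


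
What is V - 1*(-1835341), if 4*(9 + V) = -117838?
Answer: 3611745/2 ≈ 1.8059e+6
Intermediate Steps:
V = -58937/2 (V = -9 + (¼)*(-117838) = -9 - 58919/2 = -58937/2 ≈ -29469.)
V - 1*(-1835341) = -58937/2 - 1*(-1835341) = -58937/2 + 1835341 = 3611745/2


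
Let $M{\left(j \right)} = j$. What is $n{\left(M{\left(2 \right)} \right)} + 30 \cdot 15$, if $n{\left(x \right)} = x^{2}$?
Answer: $454$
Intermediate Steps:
$n{\left(M{\left(2 \right)} \right)} + 30 \cdot 15 = 2^{2} + 30 \cdot 15 = 4 + 450 = 454$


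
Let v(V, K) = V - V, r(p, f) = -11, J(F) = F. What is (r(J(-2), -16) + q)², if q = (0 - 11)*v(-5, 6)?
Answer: 121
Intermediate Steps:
v(V, K) = 0
q = 0 (q = (0 - 11)*0 = -11*0 = 0)
(r(J(-2), -16) + q)² = (-11 + 0)² = (-11)² = 121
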